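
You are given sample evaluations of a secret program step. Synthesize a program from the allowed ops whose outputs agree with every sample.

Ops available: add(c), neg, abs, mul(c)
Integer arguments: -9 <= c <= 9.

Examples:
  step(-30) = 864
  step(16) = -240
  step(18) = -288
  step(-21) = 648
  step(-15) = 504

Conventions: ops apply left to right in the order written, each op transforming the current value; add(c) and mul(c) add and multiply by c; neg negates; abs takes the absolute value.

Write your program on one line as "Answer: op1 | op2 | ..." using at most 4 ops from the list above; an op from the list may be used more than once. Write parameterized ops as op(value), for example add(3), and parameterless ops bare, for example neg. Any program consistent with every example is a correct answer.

add(-6) | mul(3) | neg | mul(8)

Check, running the answer program on each example:
  -30 -> -36 -> -108 -> 108 -> 864
  16 -> 10 -> 30 -> -30 -> -240
  18 -> 12 -> 36 -> -36 -> -288
  -21 -> -27 -> -81 -> 81 -> 648
  -15 -> -21 -> -63 -> 63 -> 504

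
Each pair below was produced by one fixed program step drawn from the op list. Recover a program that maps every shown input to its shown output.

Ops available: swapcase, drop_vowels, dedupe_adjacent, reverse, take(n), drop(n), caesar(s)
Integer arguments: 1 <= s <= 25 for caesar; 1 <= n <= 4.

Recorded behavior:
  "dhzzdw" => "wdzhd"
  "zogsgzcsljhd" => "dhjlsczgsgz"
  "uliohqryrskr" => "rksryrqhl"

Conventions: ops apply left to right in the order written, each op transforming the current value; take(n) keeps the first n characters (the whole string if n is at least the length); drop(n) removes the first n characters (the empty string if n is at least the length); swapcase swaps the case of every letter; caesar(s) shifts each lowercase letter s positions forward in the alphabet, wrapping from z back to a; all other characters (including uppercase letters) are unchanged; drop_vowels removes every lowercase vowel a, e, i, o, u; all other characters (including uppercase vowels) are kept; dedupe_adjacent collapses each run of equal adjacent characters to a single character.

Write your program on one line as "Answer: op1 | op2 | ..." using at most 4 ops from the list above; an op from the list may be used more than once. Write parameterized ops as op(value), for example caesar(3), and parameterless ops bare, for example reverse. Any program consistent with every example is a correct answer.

drop_vowels | dedupe_adjacent | reverse

Check, running the answer program on each example:
  "dhzzdw" -> "dhzzdw" -> "dhzdw" -> "wdzhd"
  "zogsgzcsljhd" -> "zgsgzcsljhd" -> "zgsgzcsljhd" -> "dhjlsczgsgz"
  "uliohqryrskr" -> "lhqryrskr" -> "lhqryrskr" -> "rksryrqhl"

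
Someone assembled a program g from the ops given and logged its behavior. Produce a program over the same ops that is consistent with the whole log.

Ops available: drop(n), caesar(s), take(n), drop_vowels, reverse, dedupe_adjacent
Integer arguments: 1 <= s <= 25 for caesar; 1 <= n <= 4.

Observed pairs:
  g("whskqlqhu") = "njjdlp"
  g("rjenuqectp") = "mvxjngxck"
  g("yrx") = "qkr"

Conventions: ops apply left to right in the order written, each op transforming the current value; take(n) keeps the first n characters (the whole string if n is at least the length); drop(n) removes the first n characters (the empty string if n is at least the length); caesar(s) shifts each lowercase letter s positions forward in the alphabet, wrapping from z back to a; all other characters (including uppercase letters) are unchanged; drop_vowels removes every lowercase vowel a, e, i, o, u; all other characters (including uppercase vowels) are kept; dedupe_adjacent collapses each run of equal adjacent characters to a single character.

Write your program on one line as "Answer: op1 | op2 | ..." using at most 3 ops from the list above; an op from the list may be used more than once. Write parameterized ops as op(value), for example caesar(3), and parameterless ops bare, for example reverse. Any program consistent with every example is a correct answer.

reverse | caesar(19) | drop_vowels

Check, running the answer program on each example:
  "whskqlqhu" -> "uhqlqkshw" -> "najejdlap" -> "njjdlp"
  "rjenuqectp" -> "ptcequnejr" -> "imvxjngxck" -> "mvxjngxck"
  "yrx" -> "xry" -> "qkr" -> "qkr"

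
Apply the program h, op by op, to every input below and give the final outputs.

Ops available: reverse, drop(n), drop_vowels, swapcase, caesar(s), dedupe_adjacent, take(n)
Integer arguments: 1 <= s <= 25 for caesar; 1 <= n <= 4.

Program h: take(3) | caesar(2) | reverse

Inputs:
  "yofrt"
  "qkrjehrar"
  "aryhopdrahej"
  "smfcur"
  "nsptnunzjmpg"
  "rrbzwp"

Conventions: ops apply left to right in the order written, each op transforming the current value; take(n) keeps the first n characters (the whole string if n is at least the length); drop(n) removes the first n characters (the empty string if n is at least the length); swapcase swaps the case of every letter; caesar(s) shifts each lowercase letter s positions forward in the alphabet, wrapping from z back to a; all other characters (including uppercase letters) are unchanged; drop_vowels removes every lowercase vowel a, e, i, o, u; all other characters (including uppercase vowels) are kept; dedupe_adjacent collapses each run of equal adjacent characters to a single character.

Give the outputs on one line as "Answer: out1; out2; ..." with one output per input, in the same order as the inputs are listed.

Execution, op by op:
  "yofrt" -> "yof" -> "aqh" -> "hqa"
  "qkrjehrar" -> "qkr" -> "smt" -> "tms"
  "aryhopdrahej" -> "ary" -> "cta" -> "atc"
  "smfcur" -> "smf" -> "uoh" -> "hou"
  "nsptnunzjmpg" -> "nsp" -> "pur" -> "rup"
  "rrbzwp" -> "rrb" -> "ttd" -> "dtt"

"hqa"; "tms"; "atc"; "hou"; "rup"; "dtt"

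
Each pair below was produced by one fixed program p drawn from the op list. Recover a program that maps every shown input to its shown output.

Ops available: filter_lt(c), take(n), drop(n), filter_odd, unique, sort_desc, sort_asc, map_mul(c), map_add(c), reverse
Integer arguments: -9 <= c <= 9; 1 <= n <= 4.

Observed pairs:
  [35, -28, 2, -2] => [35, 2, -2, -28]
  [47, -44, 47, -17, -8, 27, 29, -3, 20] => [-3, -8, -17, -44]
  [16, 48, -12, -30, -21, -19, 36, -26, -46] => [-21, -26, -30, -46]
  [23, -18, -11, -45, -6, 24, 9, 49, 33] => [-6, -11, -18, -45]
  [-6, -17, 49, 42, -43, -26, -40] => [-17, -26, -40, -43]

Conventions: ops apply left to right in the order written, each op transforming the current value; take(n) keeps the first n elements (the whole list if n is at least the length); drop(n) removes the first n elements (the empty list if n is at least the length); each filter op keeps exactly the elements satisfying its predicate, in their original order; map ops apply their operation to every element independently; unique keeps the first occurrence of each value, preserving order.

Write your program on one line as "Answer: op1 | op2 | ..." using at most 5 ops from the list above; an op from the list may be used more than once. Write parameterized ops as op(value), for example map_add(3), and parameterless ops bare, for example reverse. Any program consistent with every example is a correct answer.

sort_desc | reverse | take(4) | reverse

Check, running the answer program on each example:
  [35, -28, 2, -2] -> [35, 2, -2, -28] -> [-28, -2, 2, 35] -> [-28, -2, 2, 35] -> [35, 2, -2, -28]
  [47, -44, 47, -17, -8, 27, 29, -3, 20] -> [47, 47, 29, 27, 20, -3, -8, -17, -44] -> [-44, -17, -8, -3, 20, 27, 29, 47, 47] -> [-44, -17, -8, -3] -> [-3, -8, -17, -44]
  [16, 48, -12, -30, -21, -19, 36, -26, -46] -> [48, 36, 16, -12, -19, -21, -26, -30, -46] -> [-46, -30, -26, -21, -19, -12, 16, 36, 48] -> [-46, -30, -26, -21] -> [-21, -26, -30, -46]
  [23, -18, -11, -45, -6, 24, 9, 49, 33] -> [49, 33, 24, 23, 9, -6, -11, -18, -45] -> [-45, -18, -11, -6, 9, 23, 24, 33, 49] -> [-45, -18, -11, -6] -> [-6, -11, -18, -45]
  [-6, -17, 49, 42, -43, -26, -40] -> [49, 42, -6, -17, -26, -40, -43] -> [-43, -40, -26, -17, -6, 42, 49] -> [-43, -40, -26, -17] -> [-17, -26, -40, -43]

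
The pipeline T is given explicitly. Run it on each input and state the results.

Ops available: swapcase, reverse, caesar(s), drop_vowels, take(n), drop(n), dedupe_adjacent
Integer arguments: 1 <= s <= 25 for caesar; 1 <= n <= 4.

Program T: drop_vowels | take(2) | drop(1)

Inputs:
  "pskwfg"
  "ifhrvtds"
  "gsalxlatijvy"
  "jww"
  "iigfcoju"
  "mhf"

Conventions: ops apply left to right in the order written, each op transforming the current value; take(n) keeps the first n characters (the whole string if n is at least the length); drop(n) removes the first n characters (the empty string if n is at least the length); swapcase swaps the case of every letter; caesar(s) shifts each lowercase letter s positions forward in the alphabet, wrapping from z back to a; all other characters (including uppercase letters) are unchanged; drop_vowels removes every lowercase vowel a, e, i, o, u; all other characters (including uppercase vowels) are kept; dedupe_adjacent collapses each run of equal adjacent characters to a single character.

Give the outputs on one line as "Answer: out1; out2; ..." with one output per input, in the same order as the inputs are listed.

Execution, op by op:
  "pskwfg" -> "pskwfg" -> "ps" -> "s"
  "ifhrvtds" -> "fhrvtds" -> "fh" -> "h"
  "gsalxlatijvy" -> "gslxltjvy" -> "gs" -> "s"
  "jww" -> "jww" -> "jw" -> "w"
  "iigfcoju" -> "gfcj" -> "gf" -> "f"
  "mhf" -> "mhf" -> "mh" -> "h"

"s"; "h"; "s"; "w"; "f"; "h"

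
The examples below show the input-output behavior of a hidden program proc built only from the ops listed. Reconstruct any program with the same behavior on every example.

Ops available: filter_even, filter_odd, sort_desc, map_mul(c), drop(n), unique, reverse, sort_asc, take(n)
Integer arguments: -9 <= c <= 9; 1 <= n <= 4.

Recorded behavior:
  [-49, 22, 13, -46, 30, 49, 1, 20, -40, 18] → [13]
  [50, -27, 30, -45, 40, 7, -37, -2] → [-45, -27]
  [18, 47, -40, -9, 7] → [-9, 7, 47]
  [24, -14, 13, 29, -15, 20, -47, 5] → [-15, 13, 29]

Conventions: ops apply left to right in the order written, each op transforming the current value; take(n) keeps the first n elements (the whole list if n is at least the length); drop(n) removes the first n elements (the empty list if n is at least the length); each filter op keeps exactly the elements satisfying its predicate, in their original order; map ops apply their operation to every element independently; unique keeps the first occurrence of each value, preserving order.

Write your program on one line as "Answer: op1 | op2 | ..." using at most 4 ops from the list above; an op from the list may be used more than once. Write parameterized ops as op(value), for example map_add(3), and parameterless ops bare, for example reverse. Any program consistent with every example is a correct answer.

drop(1) | take(4) | sort_asc | filter_odd

Check, running the answer program on each example:
  [-49, 22, 13, -46, 30, 49, 1, 20, -40, 18] -> [22, 13, -46, 30, 49, 1, 20, -40, 18] -> [22, 13, -46, 30] -> [-46, 13, 22, 30] -> [13]
  [50, -27, 30, -45, 40, 7, -37, -2] -> [-27, 30, -45, 40, 7, -37, -2] -> [-27, 30, -45, 40] -> [-45, -27, 30, 40] -> [-45, -27]
  [18, 47, -40, -9, 7] -> [47, -40, -9, 7] -> [47, -40, -9, 7] -> [-40, -9, 7, 47] -> [-9, 7, 47]
  [24, -14, 13, 29, -15, 20, -47, 5] -> [-14, 13, 29, -15, 20, -47, 5] -> [-14, 13, 29, -15] -> [-15, -14, 13, 29] -> [-15, 13, 29]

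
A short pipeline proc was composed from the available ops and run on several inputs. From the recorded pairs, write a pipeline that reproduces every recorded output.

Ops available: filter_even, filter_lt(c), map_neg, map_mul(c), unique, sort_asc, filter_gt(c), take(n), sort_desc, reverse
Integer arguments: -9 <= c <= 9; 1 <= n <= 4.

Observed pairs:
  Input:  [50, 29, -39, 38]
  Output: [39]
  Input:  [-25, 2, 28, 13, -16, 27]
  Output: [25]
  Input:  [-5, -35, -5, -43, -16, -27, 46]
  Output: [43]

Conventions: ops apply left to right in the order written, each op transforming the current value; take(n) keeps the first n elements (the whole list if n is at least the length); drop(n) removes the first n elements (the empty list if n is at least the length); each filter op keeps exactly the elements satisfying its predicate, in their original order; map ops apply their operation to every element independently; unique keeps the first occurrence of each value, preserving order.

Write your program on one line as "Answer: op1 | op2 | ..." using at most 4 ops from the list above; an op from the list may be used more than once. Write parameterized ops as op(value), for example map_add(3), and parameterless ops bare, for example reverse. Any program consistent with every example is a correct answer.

map_neg | sort_desc | take(1)

Check, running the answer program on each example:
  [50, 29, -39, 38] -> [-50, -29, 39, -38] -> [39, -29, -38, -50] -> [39]
  [-25, 2, 28, 13, -16, 27] -> [25, -2, -28, -13, 16, -27] -> [25, 16, -2, -13, -27, -28] -> [25]
  [-5, -35, -5, -43, -16, -27, 46] -> [5, 35, 5, 43, 16, 27, -46] -> [43, 35, 27, 16, 5, 5, -46] -> [43]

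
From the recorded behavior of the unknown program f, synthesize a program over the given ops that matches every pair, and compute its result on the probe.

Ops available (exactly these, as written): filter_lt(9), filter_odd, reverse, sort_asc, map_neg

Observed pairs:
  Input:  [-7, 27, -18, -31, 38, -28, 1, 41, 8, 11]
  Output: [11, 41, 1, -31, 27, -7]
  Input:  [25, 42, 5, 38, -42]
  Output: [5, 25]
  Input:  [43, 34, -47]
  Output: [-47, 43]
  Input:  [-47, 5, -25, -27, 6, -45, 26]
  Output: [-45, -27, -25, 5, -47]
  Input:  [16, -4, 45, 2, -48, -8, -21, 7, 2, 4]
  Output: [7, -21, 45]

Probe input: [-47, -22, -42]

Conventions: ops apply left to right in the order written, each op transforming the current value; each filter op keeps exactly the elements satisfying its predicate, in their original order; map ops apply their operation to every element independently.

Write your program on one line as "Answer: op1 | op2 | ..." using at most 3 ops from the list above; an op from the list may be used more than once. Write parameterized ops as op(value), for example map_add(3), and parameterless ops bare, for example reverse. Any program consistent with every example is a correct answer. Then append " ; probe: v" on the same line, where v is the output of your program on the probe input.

reverse | filter_odd ; probe: [-47]

Check, running the answer program on each example:
  [-7, 27, -18, -31, 38, -28, 1, 41, 8, 11] -> [11, 8, 41, 1, -28, 38, -31, -18, 27, -7] -> [11, 41, 1, -31, 27, -7]
  [25, 42, 5, 38, -42] -> [-42, 38, 5, 42, 25] -> [5, 25]
  [43, 34, -47] -> [-47, 34, 43] -> [-47, 43]
  [-47, 5, -25, -27, 6, -45, 26] -> [26, -45, 6, -27, -25, 5, -47] -> [-45, -27, -25, 5, -47]
  [16, -4, 45, 2, -48, -8, -21, 7, 2, 4] -> [4, 2, 7, -21, -8, -48, 2, 45, -4, 16] -> [7, -21, 45]
  probe: [-47, -22, -42] -> [-42, -22, -47] -> [-47]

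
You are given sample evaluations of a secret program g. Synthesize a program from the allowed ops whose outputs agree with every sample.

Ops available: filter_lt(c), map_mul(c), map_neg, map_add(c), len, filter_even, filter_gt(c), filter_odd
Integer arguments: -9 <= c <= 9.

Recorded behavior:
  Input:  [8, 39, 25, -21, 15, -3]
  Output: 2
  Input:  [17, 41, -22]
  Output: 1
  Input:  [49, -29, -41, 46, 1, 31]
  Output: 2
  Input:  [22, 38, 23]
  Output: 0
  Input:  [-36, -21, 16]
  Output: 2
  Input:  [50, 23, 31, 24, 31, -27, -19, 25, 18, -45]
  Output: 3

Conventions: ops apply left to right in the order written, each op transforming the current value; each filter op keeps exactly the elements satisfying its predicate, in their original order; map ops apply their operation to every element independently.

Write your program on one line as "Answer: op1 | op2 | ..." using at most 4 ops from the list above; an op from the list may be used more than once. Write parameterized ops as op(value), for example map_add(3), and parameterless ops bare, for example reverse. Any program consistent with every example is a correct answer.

map_mul(2) | map_neg | filter_gt(2) | len

Check, running the answer program on each example:
  [8, 39, 25, -21, 15, -3] -> [16, 78, 50, -42, 30, -6] -> [-16, -78, -50, 42, -30, 6] -> [42, 6] -> 2
  [17, 41, -22] -> [34, 82, -44] -> [-34, -82, 44] -> [44] -> 1
  [49, -29, -41, 46, 1, 31] -> [98, -58, -82, 92, 2, 62] -> [-98, 58, 82, -92, -2, -62] -> [58, 82] -> 2
  [22, 38, 23] -> [44, 76, 46] -> [-44, -76, -46] -> [] -> 0
  [-36, -21, 16] -> [-72, -42, 32] -> [72, 42, -32] -> [72, 42] -> 2
  [50, 23, 31, 24, 31, -27, -19, 25, 18, -45] -> [100, 46, 62, 48, 62, -54, -38, 50, 36, -90] -> [-100, -46, -62, -48, -62, 54, 38, -50, -36, 90] -> [54, 38, 90] -> 3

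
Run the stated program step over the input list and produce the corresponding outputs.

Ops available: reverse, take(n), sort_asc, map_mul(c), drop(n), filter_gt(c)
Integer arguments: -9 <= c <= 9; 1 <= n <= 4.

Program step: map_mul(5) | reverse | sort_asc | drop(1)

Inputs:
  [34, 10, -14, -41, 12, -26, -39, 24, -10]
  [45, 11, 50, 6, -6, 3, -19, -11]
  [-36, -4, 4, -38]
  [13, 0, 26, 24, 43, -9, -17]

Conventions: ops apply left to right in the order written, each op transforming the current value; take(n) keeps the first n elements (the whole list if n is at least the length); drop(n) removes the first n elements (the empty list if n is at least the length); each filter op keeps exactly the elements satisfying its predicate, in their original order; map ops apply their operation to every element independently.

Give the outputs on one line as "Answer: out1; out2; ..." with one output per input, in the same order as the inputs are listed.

Execution, op by op:
  [34, 10, -14, -41, 12, -26, -39, 24, -10] -> [170, 50, -70, -205, 60, -130, -195, 120, -50] -> [-50, 120, -195, -130, 60, -205, -70, 50, 170] -> [-205, -195, -130, -70, -50, 50, 60, 120, 170] -> [-195, -130, -70, -50, 50, 60, 120, 170]
  [45, 11, 50, 6, -6, 3, -19, -11] -> [225, 55, 250, 30, -30, 15, -95, -55] -> [-55, -95, 15, -30, 30, 250, 55, 225] -> [-95, -55, -30, 15, 30, 55, 225, 250] -> [-55, -30, 15, 30, 55, 225, 250]
  [-36, -4, 4, -38] -> [-180, -20, 20, -190] -> [-190, 20, -20, -180] -> [-190, -180, -20, 20] -> [-180, -20, 20]
  [13, 0, 26, 24, 43, -9, -17] -> [65, 0, 130, 120, 215, -45, -85] -> [-85, -45, 215, 120, 130, 0, 65] -> [-85, -45, 0, 65, 120, 130, 215] -> [-45, 0, 65, 120, 130, 215]

[-195, -130, -70, -50, 50, 60, 120, 170]; [-55, -30, 15, 30, 55, 225, 250]; [-180, -20, 20]; [-45, 0, 65, 120, 130, 215]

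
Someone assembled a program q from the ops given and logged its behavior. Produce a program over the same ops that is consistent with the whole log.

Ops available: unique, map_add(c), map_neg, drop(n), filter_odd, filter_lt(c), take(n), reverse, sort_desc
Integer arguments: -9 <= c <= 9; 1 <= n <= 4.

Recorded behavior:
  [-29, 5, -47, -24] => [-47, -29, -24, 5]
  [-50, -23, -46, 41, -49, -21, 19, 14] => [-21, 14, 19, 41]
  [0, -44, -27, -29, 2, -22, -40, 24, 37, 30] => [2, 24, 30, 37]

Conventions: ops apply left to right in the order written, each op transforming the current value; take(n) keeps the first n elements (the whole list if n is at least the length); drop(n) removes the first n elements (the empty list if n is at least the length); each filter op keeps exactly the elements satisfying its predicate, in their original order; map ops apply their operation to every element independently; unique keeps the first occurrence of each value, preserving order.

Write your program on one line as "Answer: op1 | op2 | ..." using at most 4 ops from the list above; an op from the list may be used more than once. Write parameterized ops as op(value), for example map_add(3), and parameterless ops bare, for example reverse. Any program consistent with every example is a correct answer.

sort_desc | take(4) | reverse

Check, running the answer program on each example:
  [-29, 5, -47, -24] -> [5, -24, -29, -47] -> [5, -24, -29, -47] -> [-47, -29, -24, 5]
  [-50, -23, -46, 41, -49, -21, 19, 14] -> [41, 19, 14, -21, -23, -46, -49, -50] -> [41, 19, 14, -21] -> [-21, 14, 19, 41]
  [0, -44, -27, -29, 2, -22, -40, 24, 37, 30] -> [37, 30, 24, 2, 0, -22, -27, -29, -40, -44] -> [37, 30, 24, 2] -> [2, 24, 30, 37]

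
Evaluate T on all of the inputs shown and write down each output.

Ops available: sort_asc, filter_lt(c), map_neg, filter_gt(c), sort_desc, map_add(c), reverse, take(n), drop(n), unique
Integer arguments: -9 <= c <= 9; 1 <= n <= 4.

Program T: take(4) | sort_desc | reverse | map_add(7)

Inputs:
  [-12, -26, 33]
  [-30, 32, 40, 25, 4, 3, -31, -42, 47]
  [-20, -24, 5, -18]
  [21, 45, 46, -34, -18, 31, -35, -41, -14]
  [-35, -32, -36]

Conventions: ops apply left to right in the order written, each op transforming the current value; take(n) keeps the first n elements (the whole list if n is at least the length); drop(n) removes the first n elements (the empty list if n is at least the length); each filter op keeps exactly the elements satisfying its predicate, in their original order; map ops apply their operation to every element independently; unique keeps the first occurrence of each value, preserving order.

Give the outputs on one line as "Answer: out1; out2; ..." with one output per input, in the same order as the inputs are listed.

Execution, op by op:
  [-12, -26, 33] -> [-12, -26, 33] -> [33, -12, -26] -> [-26, -12, 33] -> [-19, -5, 40]
  [-30, 32, 40, 25, 4, 3, -31, -42, 47] -> [-30, 32, 40, 25] -> [40, 32, 25, -30] -> [-30, 25, 32, 40] -> [-23, 32, 39, 47]
  [-20, -24, 5, -18] -> [-20, -24, 5, -18] -> [5, -18, -20, -24] -> [-24, -20, -18, 5] -> [-17, -13, -11, 12]
  [21, 45, 46, -34, -18, 31, -35, -41, -14] -> [21, 45, 46, -34] -> [46, 45, 21, -34] -> [-34, 21, 45, 46] -> [-27, 28, 52, 53]
  [-35, -32, -36] -> [-35, -32, -36] -> [-32, -35, -36] -> [-36, -35, -32] -> [-29, -28, -25]

[-19, -5, 40]; [-23, 32, 39, 47]; [-17, -13, -11, 12]; [-27, 28, 52, 53]; [-29, -28, -25]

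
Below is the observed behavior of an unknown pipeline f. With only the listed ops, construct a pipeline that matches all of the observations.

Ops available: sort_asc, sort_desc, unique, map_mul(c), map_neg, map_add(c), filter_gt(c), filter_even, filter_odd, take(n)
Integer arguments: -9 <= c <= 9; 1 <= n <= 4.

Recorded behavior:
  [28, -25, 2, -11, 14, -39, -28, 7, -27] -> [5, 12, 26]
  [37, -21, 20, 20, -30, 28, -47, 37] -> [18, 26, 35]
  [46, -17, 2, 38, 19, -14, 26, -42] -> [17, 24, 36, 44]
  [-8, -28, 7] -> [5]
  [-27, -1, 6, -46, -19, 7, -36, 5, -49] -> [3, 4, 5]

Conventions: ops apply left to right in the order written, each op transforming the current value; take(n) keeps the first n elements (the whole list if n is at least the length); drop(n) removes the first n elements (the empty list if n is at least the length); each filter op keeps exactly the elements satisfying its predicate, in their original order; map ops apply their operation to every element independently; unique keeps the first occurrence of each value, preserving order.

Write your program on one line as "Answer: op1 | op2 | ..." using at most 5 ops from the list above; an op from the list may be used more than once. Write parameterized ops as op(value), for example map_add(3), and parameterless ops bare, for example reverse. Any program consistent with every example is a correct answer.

map_add(-2) | unique | filter_gt(0) | sort_asc

Check, running the answer program on each example:
  [28, -25, 2, -11, 14, -39, -28, 7, -27] -> [26, -27, 0, -13, 12, -41, -30, 5, -29] -> [26, -27, 0, -13, 12, -41, -30, 5, -29] -> [26, 12, 5] -> [5, 12, 26]
  [37, -21, 20, 20, -30, 28, -47, 37] -> [35, -23, 18, 18, -32, 26, -49, 35] -> [35, -23, 18, -32, 26, -49] -> [35, 18, 26] -> [18, 26, 35]
  [46, -17, 2, 38, 19, -14, 26, -42] -> [44, -19, 0, 36, 17, -16, 24, -44] -> [44, -19, 0, 36, 17, -16, 24, -44] -> [44, 36, 17, 24] -> [17, 24, 36, 44]
  [-8, -28, 7] -> [-10, -30, 5] -> [-10, -30, 5] -> [5] -> [5]
  [-27, -1, 6, -46, -19, 7, -36, 5, -49] -> [-29, -3, 4, -48, -21, 5, -38, 3, -51] -> [-29, -3, 4, -48, -21, 5, -38, 3, -51] -> [4, 5, 3] -> [3, 4, 5]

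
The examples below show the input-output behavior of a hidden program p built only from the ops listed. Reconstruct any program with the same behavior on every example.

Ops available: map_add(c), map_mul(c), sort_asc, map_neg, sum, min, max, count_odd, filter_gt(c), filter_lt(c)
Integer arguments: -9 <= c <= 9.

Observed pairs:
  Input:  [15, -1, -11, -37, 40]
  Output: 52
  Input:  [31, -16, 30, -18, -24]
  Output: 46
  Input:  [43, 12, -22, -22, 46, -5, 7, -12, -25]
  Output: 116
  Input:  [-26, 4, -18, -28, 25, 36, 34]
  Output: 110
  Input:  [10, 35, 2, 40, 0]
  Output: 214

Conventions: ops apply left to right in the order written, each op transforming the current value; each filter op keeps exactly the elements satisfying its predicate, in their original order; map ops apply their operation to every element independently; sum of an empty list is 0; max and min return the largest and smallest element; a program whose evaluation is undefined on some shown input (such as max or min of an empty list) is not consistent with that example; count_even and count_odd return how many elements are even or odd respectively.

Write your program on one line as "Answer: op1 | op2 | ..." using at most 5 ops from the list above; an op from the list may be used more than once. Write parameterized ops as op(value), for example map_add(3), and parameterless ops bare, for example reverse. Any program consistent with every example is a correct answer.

map_neg | map_add(-4) | map_mul(-2) | sum

Check, running the answer program on each example:
  [15, -1, -11, -37, 40] -> [-15, 1, 11, 37, -40] -> [-19, -3, 7, 33, -44] -> [38, 6, -14, -66, 88] -> 52
  [31, -16, 30, -18, -24] -> [-31, 16, -30, 18, 24] -> [-35, 12, -34, 14, 20] -> [70, -24, 68, -28, -40] -> 46
  [43, 12, -22, -22, 46, -5, 7, -12, -25] -> [-43, -12, 22, 22, -46, 5, -7, 12, 25] -> [-47, -16, 18, 18, -50, 1, -11, 8, 21] -> [94, 32, -36, -36, 100, -2, 22, -16, -42] -> 116
  [-26, 4, -18, -28, 25, 36, 34] -> [26, -4, 18, 28, -25, -36, -34] -> [22, -8, 14, 24, -29, -40, -38] -> [-44, 16, -28, -48, 58, 80, 76] -> 110
  [10, 35, 2, 40, 0] -> [-10, -35, -2, -40, 0] -> [-14, -39, -6, -44, -4] -> [28, 78, 12, 88, 8] -> 214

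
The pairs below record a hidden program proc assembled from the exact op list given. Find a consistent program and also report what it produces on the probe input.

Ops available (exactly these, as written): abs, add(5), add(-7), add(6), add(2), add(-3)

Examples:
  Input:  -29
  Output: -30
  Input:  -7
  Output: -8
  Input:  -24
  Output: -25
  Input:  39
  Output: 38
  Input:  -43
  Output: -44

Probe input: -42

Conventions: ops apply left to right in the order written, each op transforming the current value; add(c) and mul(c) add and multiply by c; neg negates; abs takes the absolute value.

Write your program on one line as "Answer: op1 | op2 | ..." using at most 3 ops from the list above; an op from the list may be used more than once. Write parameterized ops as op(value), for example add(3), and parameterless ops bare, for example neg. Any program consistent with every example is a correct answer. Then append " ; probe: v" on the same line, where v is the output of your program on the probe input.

add(-3) | add(2) ; probe: -43

Check, running the answer program on each example:
  -29 -> -32 -> -30
  -7 -> -10 -> -8
  -24 -> -27 -> -25
  39 -> 36 -> 38
  -43 -> -46 -> -44
  probe: -42 -> -45 -> -43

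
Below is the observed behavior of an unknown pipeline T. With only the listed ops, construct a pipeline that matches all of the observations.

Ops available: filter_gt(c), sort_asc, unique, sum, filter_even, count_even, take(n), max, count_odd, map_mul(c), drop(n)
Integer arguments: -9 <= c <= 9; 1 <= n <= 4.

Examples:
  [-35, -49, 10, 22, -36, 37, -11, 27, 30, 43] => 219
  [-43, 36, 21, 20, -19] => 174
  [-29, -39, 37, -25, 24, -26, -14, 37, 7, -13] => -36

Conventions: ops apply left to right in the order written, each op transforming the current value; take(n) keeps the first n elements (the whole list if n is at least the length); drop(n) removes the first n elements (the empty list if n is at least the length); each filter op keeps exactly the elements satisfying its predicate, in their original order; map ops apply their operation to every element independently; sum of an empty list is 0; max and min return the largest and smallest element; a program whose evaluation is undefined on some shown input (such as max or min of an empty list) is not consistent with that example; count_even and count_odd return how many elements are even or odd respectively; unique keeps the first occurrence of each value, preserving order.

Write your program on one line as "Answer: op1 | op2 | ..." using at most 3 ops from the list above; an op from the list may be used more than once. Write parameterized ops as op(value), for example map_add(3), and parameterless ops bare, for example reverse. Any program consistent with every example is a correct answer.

map_mul(3) | drop(1) | sum

Check, running the answer program on each example:
  [-35, -49, 10, 22, -36, 37, -11, 27, 30, 43] -> [-105, -147, 30, 66, -108, 111, -33, 81, 90, 129] -> [-147, 30, 66, -108, 111, -33, 81, 90, 129] -> 219
  [-43, 36, 21, 20, -19] -> [-129, 108, 63, 60, -57] -> [108, 63, 60, -57] -> 174
  [-29, -39, 37, -25, 24, -26, -14, 37, 7, -13] -> [-87, -117, 111, -75, 72, -78, -42, 111, 21, -39] -> [-117, 111, -75, 72, -78, -42, 111, 21, -39] -> -36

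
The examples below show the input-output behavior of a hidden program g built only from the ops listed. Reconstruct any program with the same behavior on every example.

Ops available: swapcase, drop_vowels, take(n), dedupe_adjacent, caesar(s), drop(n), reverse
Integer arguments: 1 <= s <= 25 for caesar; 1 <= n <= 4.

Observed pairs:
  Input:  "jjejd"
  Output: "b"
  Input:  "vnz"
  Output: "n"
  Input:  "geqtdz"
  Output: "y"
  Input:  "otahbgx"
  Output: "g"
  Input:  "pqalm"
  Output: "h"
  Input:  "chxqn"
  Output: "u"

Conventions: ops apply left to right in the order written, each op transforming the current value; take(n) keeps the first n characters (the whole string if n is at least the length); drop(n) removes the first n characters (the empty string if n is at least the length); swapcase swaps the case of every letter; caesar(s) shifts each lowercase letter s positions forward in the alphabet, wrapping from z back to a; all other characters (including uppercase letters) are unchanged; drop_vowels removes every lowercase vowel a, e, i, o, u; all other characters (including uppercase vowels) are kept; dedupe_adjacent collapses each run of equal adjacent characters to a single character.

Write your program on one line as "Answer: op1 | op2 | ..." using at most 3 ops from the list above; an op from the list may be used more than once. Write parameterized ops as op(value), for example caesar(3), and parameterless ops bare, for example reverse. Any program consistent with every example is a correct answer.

dedupe_adjacent | caesar(18) | take(1)

Check, running the answer program on each example:
  "jjejd" -> "jejd" -> "bwbv" -> "b"
  "vnz" -> "vnz" -> "nfr" -> "n"
  "geqtdz" -> "geqtdz" -> "ywilvr" -> "y"
  "otahbgx" -> "otahbgx" -> "glsztyp" -> "g"
  "pqalm" -> "pqalm" -> "hisde" -> "h"
  "chxqn" -> "chxqn" -> "uzpif" -> "u"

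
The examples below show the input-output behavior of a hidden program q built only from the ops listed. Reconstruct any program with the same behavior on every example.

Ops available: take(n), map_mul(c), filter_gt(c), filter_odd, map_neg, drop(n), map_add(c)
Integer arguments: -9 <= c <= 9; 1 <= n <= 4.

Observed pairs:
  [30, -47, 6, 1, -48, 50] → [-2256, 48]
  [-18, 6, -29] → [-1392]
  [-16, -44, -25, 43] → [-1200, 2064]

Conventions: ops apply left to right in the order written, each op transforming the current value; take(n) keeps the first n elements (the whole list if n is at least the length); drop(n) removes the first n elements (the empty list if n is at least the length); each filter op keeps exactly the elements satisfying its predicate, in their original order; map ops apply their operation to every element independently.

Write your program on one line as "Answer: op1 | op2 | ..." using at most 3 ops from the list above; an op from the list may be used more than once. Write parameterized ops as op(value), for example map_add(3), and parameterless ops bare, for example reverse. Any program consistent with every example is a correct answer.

filter_odd | map_mul(8) | map_mul(6)

Check, running the answer program on each example:
  [30, -47, 6, 1, -48, 50] -> [-47, 1] -> [-376, 8] -> [-2256, 48]
  [-18, 6, -29] -> [-29] -> [-232] -> [-1392]
  [-16, -44, -25, 43] -> [-25, 43] -> [-200, 344] -> [-1200, 2064]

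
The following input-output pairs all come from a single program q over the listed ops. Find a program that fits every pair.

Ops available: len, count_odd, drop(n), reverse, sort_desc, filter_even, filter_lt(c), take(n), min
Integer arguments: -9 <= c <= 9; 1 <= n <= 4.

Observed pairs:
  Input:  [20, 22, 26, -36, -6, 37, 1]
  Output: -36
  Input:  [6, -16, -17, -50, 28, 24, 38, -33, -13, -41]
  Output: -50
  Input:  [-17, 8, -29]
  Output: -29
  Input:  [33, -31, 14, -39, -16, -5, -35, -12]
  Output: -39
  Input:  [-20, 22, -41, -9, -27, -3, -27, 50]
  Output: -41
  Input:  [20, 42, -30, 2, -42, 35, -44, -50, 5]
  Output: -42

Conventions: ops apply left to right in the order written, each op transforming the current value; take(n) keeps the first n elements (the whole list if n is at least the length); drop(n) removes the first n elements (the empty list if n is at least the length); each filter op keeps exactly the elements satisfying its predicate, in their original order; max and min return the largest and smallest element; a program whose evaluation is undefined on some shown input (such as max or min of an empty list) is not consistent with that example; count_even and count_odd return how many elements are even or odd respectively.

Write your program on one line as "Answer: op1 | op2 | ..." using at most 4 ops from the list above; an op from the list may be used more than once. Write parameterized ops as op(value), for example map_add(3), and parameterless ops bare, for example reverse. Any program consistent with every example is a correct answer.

filter_lt(6) | take(3) | min

Check, running the answer program on each example:
  [20, 22, 26, -36, -6, 37, 1] -> [-36, -6, 1] -> [-36, -6, 1] -> -36
  [6, -16, -17, -50, 28, 24, 38, -33, -13, -41] -> [-16, -17, -50, -33, -13, -41] -> [-16, -17, -50] -> -50
  [-17, 8, -29] -> [-17, -29] -> [-17, -29] -> -29
  [33, -31, 14, -39, -16, -5, -35, -12] -> [-31, -39, -16, -5, -35, -12] -> [-31, -39, -16] -> -39
  [-20, 22, -41, -9, -27, -3, -27, 50] -> [-20, -41, -9, -27, -3, -27] -> [-20, -41, -9] -> -41
  [20, 42, -30, 2, -42, 35, -44, -50, 5] -> [-30, 2, -42, -44, -50, 5] -> [-30, 2, -42] -> -42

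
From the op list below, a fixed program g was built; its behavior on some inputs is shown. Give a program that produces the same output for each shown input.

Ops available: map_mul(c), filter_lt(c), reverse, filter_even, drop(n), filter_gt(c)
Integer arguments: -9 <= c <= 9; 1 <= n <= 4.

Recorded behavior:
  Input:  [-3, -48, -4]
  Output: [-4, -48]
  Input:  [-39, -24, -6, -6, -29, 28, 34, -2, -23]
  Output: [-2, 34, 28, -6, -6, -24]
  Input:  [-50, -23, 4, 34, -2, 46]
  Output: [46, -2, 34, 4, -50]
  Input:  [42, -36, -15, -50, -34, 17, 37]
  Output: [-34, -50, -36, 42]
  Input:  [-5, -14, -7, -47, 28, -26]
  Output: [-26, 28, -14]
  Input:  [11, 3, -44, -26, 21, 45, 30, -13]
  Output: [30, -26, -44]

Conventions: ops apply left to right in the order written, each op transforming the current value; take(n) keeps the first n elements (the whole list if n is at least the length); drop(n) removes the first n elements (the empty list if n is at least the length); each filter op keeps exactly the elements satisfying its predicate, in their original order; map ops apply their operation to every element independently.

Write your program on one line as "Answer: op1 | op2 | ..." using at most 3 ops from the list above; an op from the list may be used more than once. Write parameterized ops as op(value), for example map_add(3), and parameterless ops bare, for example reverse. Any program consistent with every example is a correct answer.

filter_even | reverse

Check, running the answer program on each example:
  [-3, -48, -4] -> [-48, -4] -> [-4, -48]
  [-39, -24, -6, -6, -29, 28, 34, -2, -23] -> [-24, -6, -6, 28, 34, -2] -> [-2, 34, 28, -6, -6, -24]
  [-50, -23, 4, 34, -2, 46] -> [-50, 4, 34, -2, 46] -> [46, -2, 34, 4, -50]
  [42, -36, -15, -50, -34, 17, 37] -> [42, -36, -50, -34] -> [-34, -50, -36, 42]
  [-5, -14, -7, -47, 28, -26] -> [-14, 28, -26] -> [-26, 28, -14]
  [11, 3, -44, -26, 21, 45, 30, -13] -> [-44, -26, 30] -> [30, -26, -44]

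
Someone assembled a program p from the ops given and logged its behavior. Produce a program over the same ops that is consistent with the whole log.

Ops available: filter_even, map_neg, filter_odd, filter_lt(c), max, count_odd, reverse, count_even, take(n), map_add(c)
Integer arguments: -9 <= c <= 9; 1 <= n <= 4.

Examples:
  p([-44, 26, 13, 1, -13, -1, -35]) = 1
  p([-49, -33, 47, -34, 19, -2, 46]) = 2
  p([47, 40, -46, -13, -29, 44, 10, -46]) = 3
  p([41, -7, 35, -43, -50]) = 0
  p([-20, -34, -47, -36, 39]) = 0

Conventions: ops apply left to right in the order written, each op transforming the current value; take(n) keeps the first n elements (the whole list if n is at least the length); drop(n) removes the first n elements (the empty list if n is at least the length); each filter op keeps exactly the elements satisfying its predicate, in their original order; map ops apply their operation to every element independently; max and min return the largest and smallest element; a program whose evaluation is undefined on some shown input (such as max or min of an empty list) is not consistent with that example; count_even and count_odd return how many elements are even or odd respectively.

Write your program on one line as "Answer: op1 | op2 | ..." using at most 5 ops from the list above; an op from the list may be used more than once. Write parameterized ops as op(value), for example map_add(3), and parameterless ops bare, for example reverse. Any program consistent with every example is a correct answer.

map_add(-1) | map_neg | filter_lt(9) | map_add(-9) | count_even

Check, running the answer program on each example:
  [-44, 26, 13, 1, -13, -1, -35] -> [-45, 25, 12, 0, -14, -2, -36] -> [45, -25, -12, 0, 14, 2, 36] -> [-25, -12, 0, 2] -> [-34, -21, -9, -7] -> 1
  [-49, -33, 47, -34, 19, -2, 46] -> [-50, -34, 46, -35, 18, -3, 45] -> [50, 34, -46, 35, -18, 3, -45] -> [-46, -18, 3, -45] -> [-55, -27, -6, -54] -> 2
  [47, 40, -46, -13, -29, 44, 10, -46] -> [46, 39, -47, -14, -30, 43, 9, -47] -> [-46, -39, 47, 14, 30, -43, -9, 47] -> [-46, -39, -43, -9] -> [-55, -48, -52, -18] -> 3
  [41, -7, 35, -43, -50] -> [40, -8, 34, -44, -51] -> [-40, 8, -34, 44, 51] -> [-40, 8, -34] -> [-49, -1, -43] -> 0
  [-20, -34, -47, -36, 39] -> [-21, -35, -48, -37, 38] -> [21, 35, 48, 37, -38] -> [-38] -> [-47] -> 0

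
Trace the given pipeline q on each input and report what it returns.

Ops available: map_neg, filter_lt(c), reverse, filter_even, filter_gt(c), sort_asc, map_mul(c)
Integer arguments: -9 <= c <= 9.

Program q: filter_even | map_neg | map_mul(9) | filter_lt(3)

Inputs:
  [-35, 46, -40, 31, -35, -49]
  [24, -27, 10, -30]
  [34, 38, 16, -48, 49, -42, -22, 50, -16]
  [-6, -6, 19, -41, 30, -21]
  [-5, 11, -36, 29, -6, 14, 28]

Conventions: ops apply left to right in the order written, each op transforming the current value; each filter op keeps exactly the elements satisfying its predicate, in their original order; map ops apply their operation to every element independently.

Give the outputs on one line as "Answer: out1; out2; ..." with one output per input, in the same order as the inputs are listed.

Execution, op by op:
  [-35, 46, -40, 31, -35, -49] -> [46, -40] -> [-46, 40] -> [-414, 360] -> [-414]
  [24, -27, 10, -30] -> [24, 10, -30] -> [-24, -10, 30] -> [-216, -90, 270] -> [-216, -90]
  [34, 38, 16, -48, 49, -42, -22, 50, -16] -> [34, 38, 16, -48, -42, -22, 50, -16] -> [-34, -38, -16, 48, 42, 22, -50, 16] -> [-306, -342, -144, 432, 378, 198, -450, 144] -> [-306, -342, -144, -450]
  [-6, -6, 19, -41, 30, -21] -> [-6, -6, 30] -> [6, 6, -30] -> [54, 54, -270] -> [-270]
  [-5, 11, -36, 29, -6, 14, 28] -> [-36, -6, 14, 28] -> [36, 6, -14, -28] -> [324, 54, -126, -252] -> [-126, -252]

[-414]; [-216, -90]; [-306, -342, -144, -450]; [-270]; [-126, -252]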